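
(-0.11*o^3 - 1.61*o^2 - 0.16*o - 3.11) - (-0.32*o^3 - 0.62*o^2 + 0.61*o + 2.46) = 0.21*o^3 - 0.99*o^2 - 0.77*o - 5.57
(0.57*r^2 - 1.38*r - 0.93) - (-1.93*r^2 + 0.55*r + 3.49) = 2.5*r^2 - 1.93*r - 4.42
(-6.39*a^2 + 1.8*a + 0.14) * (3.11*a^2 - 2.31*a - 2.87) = -19.8729*a^4 + 20.3589*a^3 + 14.6167*a^2 - 5.4894*a - 0.4018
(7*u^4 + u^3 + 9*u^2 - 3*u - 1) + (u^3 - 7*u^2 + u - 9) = 7*u^4 + 2*u^3 + 2*u^2 - 2*u - 10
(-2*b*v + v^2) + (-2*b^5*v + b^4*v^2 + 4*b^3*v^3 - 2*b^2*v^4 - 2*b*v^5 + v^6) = -2*b^5*v + b^4*v^2 + 4*b^3*v^3 - 2*b^2*v^4 - 2*b*v^5 - 2*b*v + v^6 + v^2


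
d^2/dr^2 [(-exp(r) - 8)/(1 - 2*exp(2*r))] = (4*exp(4*r) + 128*exp(3*r) + 12*exp(2*r) + 64*exp(r) + 1)*exp(r)/(8*exp(6*r) - 12*exp(4*r) + 6*exp(2*r) - 1)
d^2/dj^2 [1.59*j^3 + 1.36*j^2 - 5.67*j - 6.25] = 9.54*j + 2.72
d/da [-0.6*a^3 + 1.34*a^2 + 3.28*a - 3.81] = -1.8*a^2 + 2.68*a + 3.28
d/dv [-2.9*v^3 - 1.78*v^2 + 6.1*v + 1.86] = -8.7*v^2 - 3.56*v + 6.1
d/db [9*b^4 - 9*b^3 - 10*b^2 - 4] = b*(36*b^2 - 27*b - 20)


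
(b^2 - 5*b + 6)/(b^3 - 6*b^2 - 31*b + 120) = (b - 2)/(b^2 - 3*b - 40)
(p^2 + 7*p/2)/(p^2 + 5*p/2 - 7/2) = p/(p - 1)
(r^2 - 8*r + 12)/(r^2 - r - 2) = (r - 6)/(r + 1)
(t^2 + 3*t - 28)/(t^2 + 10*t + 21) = (t - 4)/(t + 3)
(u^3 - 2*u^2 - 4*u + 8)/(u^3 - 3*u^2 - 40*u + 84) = (u^2 - 4)/(u^2 - u - 42)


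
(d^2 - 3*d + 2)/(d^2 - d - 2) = (d - 1)/(d + 1)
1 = 1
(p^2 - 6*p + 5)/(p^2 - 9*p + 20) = (p - 1)/(p - 4)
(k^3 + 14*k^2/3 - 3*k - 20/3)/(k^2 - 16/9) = 3*(k^2 + 6*k + 5)/(3*k + 4)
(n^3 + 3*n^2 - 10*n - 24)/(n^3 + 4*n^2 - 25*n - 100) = (n^2 - n - 6)/(n^2 - 25)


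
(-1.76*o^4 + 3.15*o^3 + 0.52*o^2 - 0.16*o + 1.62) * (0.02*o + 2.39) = -0.0352*o^5 - 4.1434*o^4 + 7.5389*o^3 + 1.2396*o^2 - 0.35*o + 3.8718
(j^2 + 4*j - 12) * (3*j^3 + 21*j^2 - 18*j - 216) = 3*j^5 + 33*j^4 + 30*j^3 - 540*j^2 - 648*j + 2592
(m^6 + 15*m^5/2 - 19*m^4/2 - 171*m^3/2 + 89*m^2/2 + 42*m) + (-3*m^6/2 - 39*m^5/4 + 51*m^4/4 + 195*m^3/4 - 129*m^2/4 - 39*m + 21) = -m^6/2 - 9*m^5/4 + 13*m^4/4 - 147*m^3/4 + 49*m^2/4 + 3*m + 21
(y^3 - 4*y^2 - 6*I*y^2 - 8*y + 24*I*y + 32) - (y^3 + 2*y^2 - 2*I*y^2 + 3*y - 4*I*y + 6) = -6*y^2 - 4*I*y^2 - 11*y + 28*I*y + 26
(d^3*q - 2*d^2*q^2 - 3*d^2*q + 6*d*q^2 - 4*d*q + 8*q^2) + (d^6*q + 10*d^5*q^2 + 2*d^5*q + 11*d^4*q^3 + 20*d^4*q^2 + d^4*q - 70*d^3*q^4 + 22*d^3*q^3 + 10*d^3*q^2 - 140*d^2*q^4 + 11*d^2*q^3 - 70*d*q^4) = d^6*q + 10*d^5*q^2 + 2*d^5*q + 11*d^4*q^3 + 20*d^4*q^2 + d^4*q - 70*d^3*q^4 + 22*d^3*q^3 + 10*d^3*q^2 + d^3*q - 140*d^2*q^4 + 11*d^2*q^3 - 2*d^2*q^2 - 3*d^2*q - 70*d*q^4 + 6*d*q^2 - 4*d*q + 8*q^2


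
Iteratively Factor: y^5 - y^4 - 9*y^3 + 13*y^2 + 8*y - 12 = (y - 1)*(y^4 - 9*y^2 + 4*y + 12) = (y - 1)*(y + 3)*(y^3 - 3*y^2 + 4) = (y - 2)*(y - 1)*(y + 3)*(y^2 - y - 2) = (y - 2)*(y - 1)*(y + 1)*(y + 3)*(y - 2)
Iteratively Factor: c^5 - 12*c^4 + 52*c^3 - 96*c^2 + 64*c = (c - 4)*(c^4 - 8*c^3 + 20*c^2 - 16*c) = (c - 4)^2*(c^3 - 4*c^2 + 4*c) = (c - 4)^2*(c - 2)*(c^2 - 2*c) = (c - 4)^2*(c - 2)^2*(c)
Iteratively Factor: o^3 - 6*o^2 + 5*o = (o - 1)*(o^2 - 5*o) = o*(o - 1)*(o - 5)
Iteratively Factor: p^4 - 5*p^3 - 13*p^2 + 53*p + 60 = (p + 3)*(p^3 - 8*p^2 + 11*p + 20) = (p - 5)*(p + 3)*(p^2 - 3*p - 4) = (p - 5)*(p - 4)*(p + 3)*(p + 1)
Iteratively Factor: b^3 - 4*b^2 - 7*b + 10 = (b + 2)*(b^2 - 6*b + 5) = (b - 5)*(b + 2)*(b - 1)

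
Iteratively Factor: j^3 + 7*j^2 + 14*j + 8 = (j + 1)*(j^2 + 6*j + 8) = (j + 1)*(j + 4)*(j + 2)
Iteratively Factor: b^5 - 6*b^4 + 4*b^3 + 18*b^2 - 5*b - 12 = (b - 1)*(b^4 - 5*b^3 - b^2 + 17*b + 12) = (b - 1)*(b + 1)*(b^3 - 6*b^2 + 5*b + 12) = (b - 4)*(b - 1)*(b + 1)*(b^2 - 2*b - 3) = (b - 4)*(b - 1)*(b + 1)^2*(b - 3)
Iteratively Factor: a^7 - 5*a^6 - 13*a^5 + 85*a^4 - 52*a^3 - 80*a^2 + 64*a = (a + 4)*(a^6 - 9*a^5 + 23*a^4 - 7*a^3 - 24*a^2 + 16*a) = (a - 1)*(a + 4)*(a^5 - 8*a^4 + 15*a^3 + 8*a^2 - 16*a) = (a - 4)*(a - 1)*(a + 4)*(a^4 - 4*a^3 - a^2 + 4*a) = (a - 4)*(a - 1)^2*(a + 4)*(a^3 - 3*a^2 - 4*a) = (a - 4)^2*(a - 1)^2*(a + 4)*(a^2 + a) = a*(a - 4)^2*(a - 1)^2*(a + 4)*(a + 1)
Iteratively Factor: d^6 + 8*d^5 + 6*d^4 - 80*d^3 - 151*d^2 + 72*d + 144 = (d + 3)*(d^5 + 5*d^4 - 9*d^3 - 53*d^2 + 8*d + 48) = (d - 1)*(d + 3)*(d^4 + 6*d^3 - 3*d^2 - 56*d - 48) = (d - 1)*(d + 3)*(d + 4)*(d^3 + 2*d^2 - 11*d - 12) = (d - 1)*(d + 3)*(d + 4)^2*(d^2 - 2*d - 3) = (d - 3)*(d - 1)*(d + 3)*(d + 4)^2*(d + 1)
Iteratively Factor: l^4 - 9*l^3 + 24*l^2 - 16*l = (l)*(l^3 - 9*l^2 + 24*l - 16) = l*(l - 4)*(l^2 - 5*l + 4) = l*(l - 4)*(l - 1)*(l - 4)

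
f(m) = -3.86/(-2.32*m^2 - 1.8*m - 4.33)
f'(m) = -3.86*(4.64*m + 1.8)/(-2.32*m^2 - 1.8*m - 4.33)^2 = (-17.9104*m - 6.948)/(2.32*m^2 + 1.8*m + 4.33)^2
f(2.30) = 0.19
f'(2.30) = -0.11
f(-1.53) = 0.55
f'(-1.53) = 0.42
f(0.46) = 0.68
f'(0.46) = -0.48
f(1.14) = 0.41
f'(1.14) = -0.31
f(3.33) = 0.11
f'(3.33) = -0.05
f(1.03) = 0.45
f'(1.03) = -0.34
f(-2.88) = 0.21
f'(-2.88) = 0.13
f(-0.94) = 0.82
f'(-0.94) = 0.45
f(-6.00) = 0.05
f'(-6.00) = 0.02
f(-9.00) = 0.02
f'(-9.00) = 0.00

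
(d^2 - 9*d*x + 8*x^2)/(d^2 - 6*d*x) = (d^2 - 9*d*x + 8*x^2)/(d*(d - 6*x))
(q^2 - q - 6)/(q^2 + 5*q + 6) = (q - 3)/(q + 3)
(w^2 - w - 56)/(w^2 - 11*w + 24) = (w + 7)/(w - 3)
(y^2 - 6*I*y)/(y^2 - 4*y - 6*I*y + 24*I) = y/(y - 4)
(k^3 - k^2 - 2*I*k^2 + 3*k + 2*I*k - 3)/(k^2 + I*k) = k - 1 - 3*I + 3*I/k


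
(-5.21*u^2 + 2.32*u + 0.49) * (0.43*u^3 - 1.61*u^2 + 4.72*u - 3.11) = -2.2403*u^5 + 9.3857*u^4 - 28.1157*u^3 + 26.3646*u^2 - 4.9024*u - 1.5239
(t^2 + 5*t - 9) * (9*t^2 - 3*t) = 9*t^4 + 42*t^3 - 96*t^2 + 27*t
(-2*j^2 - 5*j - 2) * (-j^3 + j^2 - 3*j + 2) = 2*j^5 + 3*j^4 + 3*j^3 + 9*j^2 - 4*j - 4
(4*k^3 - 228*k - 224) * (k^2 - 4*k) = 4*k^5 - 16*k^4 - 228*k^3 + 688*k^2 + 896*k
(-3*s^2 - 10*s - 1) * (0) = 0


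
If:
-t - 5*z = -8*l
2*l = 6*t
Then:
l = 15*z/23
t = 5*z/23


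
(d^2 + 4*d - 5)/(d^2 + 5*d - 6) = (d + 5)/(d + 6)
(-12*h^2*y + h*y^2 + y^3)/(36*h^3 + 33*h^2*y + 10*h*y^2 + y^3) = y*(-3*h + y)/(9*h^2 + 6*h*y + y^2)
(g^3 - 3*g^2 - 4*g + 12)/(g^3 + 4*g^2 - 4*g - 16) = (g - 3)/(g + 4)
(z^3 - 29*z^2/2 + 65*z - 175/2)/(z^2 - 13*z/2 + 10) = (z^2 - 12*z + 35)/(z - 4)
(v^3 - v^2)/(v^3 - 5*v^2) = (v - 1)/(v - 5)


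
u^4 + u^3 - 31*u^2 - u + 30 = (u - 5)*(u - 1)*(u + 1)*(u + 6)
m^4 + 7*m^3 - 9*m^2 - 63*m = m*(m - 3)*(m + 3)*(m + 7)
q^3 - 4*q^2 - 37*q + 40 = (q - 8)*(q - 1)*(q + 5)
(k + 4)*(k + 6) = k^2 + 10*k + 24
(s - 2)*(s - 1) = s^2 - 3*s + 2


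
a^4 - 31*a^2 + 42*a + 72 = (a - 4)*(a - 3)*(a + 1)*(a + 6)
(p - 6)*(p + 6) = p^2 - 36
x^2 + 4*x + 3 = (x + 1)*(x + 3)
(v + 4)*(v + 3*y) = v^2 + 3*v*y + 4*v + 12*y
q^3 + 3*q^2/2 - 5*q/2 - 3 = (q - 3/2)*(q + 1)*(q + 2)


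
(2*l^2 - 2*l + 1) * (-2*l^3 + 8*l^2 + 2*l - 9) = -4*l^5 + 20*l^4 - 14*l^3 - 14*l^2 + 20*l - 9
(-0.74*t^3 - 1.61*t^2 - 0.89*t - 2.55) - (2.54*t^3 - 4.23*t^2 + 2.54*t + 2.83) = -3.28*t^3 + 2.62*t^2 - 3.43*t - 5.38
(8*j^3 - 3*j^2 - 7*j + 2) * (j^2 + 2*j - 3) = 8*j^5 + 13*j^4 - 37*j^3 - 3*j^2 + 25*j - 6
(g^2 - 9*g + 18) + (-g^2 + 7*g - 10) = 8 - 2*g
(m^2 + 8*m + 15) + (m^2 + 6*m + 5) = 2*m^2 + 14*m + 20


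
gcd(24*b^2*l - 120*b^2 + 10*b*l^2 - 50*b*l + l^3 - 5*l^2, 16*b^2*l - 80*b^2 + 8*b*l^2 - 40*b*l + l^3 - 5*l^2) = 4*b*l - 20*b + l^2 - 5*l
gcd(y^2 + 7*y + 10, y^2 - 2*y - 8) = y + 2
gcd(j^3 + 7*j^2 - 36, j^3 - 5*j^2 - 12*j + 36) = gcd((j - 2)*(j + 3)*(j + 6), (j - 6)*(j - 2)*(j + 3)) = j^2 + j - 6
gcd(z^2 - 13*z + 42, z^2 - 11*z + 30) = z - 6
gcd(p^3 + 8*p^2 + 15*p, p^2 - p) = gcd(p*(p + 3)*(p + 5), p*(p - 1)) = p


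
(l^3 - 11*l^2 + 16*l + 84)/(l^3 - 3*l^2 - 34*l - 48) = (l^2 - 13*l + 42)/(l^2 - 5*l - 24)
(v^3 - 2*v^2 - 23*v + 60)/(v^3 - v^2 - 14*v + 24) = (v^2 + v - 20)/(v^2 + 2*v - 8)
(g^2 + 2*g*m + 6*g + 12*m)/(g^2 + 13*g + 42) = (g + 2*m)/(g + 7)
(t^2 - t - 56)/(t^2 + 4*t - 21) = (t - 8)/(t - 3)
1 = 1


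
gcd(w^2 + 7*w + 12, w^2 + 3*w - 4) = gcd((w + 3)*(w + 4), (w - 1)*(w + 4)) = w + 4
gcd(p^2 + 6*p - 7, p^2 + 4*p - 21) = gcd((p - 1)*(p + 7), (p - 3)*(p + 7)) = p + 7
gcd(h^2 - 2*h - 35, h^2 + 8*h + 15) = h + 5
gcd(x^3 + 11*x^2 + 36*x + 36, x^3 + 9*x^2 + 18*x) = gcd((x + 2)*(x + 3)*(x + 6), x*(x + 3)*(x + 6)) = x^2 + 9*x + 18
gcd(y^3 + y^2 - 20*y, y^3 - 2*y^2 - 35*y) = y^2 + 5*y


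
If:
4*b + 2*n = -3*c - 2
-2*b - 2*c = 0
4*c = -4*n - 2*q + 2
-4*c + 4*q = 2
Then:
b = -5/8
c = 5/8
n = -11/16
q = 9/8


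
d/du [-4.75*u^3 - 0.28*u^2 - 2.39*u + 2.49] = -14.25*u^2 - 0.56*u - 2.39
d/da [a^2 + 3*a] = 2*a + 3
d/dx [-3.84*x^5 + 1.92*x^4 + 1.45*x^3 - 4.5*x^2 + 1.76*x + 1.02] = -19.2*x^4 + 7.68*x^3 + 4.35*x^2 - 9.0*x + 1.76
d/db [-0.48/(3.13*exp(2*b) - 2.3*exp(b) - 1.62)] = (3.0048*exp(b) - 1.104)*exp(b)/(-3.13*exp(2*b) + 2.3*exp(b) + 1.62)^2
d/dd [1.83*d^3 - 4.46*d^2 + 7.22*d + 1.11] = 5.49*d^2 - 8.92*d + 7.22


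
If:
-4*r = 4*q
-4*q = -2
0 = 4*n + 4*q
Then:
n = -1/2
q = 1/2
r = -1/2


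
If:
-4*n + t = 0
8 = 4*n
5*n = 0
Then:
No Solution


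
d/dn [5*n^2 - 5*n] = 10*n - 5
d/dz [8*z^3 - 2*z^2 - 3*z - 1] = 24*z^2 - 4*z - 3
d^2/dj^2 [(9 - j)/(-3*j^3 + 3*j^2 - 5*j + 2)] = 2*((j - 9)*(9*j^2 - 6*j + 5)^2 + (-9*j^2 + 6*j - 3*(j - 9)*(3*j - 1) - 5)*(3*j^3 - 3*j^2 + 5*j - 2))/(3*j^3 - 3*j^2 + 5*j - 2)^3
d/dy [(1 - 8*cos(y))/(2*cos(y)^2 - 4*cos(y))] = (-4*sin(y) - sin(y)/cos(y)^2 + tan(y))/(cos(y) - 2)^2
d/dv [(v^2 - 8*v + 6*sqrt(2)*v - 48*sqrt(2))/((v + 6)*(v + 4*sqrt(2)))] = 2*(-sqrt(2)*v^2 + 7*v^2 + 72*sqrt(2)*v + 48*sqrt(2) + 336)/(v^4 + 8*sqrt(2)*v^3 + 12*v^3 + 68*v^2 + 96*sqrt(2)*v^2 + 384*v + 288*sqrt(2)*v + 1152)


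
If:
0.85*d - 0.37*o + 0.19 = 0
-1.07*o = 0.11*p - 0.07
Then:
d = -0.0447498625618472*p - 0.195052226498076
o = 0.0654205607476635 - 0.102803738317757*p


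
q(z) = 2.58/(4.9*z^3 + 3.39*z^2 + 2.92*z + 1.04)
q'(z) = 2.58*(-14.7*z^2 - 6.78*z - 2.92)/(4.9*z^3 + 3.39*z^2 + 2.92*z + 1.04)^2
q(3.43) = 0.01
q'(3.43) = -0.01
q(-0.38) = 17.08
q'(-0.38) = -278.91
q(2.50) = 0.02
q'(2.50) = -0.03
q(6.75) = 0.00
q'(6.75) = -0.00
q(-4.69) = -0.01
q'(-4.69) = -0.00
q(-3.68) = -0.01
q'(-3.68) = -0.01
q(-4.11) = -0.01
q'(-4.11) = -0.01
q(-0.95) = -0.90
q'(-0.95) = -3.04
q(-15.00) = -0.00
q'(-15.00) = -0.00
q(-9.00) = -0.00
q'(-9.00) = -0.00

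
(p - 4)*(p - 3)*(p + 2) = p^3 - 5*p^2 - 2*p + 24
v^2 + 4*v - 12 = (v - 2)*(v + 6)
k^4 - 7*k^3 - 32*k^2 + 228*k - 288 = (k - 8)*(k - 3)*(k - 2)*(k + 6)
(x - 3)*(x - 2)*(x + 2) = x^3 - 3*x^2 - 4*x + 12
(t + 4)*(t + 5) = t^2 + 9*t + 20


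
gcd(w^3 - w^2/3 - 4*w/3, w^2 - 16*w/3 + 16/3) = w - 4/3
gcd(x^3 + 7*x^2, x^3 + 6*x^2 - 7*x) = x^2 + 7*x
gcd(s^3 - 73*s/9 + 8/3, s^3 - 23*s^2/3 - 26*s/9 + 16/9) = s - 1/3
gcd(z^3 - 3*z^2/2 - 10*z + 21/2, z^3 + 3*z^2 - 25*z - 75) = z + 3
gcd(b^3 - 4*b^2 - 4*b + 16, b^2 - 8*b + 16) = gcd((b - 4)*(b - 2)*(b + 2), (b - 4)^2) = b - 4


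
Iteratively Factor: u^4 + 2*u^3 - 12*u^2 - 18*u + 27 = (u - 3)*(u^3 + 5*u^2 + 3*u - 9) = (u - 3)*(u + 3)*(u^2 + 2*u - 3) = (u - 3)*(u - 1)*(u + 3)*(u + 3)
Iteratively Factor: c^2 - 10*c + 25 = (c - 5)*(c - 5)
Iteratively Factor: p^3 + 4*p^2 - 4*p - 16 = (p + 4)*(p^2 - 4) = (p - 2)*(p + 4)*(p + 2)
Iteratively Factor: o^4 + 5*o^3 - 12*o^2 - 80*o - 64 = (o + 4)*(o^3 + o^2 - 16*o - 16) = (o + 1)*(o + 4)*(o^2 - 16) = (o + 1)*(o + 4)^2*(o - 4)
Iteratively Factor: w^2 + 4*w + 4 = (w + 2)*(w + 2)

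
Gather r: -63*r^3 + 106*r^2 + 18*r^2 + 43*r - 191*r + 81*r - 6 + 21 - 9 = -63*r^3 + 124*r^2 - 67*r + 6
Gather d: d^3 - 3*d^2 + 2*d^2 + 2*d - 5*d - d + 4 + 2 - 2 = d^3 - d^2 - 4*d + 4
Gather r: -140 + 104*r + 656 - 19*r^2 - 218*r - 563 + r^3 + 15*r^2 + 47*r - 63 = r^3 - 4*r^2 - 67*r - 110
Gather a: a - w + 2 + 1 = a - w + 3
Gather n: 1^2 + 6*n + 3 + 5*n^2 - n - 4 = 5*n^2 + 5*n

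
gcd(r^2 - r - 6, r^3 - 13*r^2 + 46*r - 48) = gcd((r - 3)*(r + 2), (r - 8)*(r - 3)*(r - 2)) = r - 3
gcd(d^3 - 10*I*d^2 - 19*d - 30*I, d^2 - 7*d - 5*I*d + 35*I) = d - 5*I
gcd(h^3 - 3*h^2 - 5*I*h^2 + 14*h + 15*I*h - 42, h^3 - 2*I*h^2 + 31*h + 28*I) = h - 7*I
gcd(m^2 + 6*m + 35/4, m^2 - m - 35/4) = m + 5/2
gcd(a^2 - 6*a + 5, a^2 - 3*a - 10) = a - 5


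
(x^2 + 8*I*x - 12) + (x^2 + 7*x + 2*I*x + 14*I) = 2*x^2 + 7*x + 10*I*x - 12 + 14*I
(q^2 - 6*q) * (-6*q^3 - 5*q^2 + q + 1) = -6*q^5 + 31*q^4 + 31*q^3 - 5*q^2 - 6*q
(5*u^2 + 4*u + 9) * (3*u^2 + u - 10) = 15*u^4 + 17*u^3 - 19*u^2 - 31*u - 90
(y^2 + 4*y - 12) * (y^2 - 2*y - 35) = y^4 + 2*y^3 - 55*y^2 - 116*y + 420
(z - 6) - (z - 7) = 1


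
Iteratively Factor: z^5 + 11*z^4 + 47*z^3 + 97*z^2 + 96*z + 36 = (z + 3)*(z^4 + 8*z^3 + 23*z^2 + 28*z + 12) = (z + 1)*(z + 3)*(z^3 + 7*z^2 + 16*z + 12) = (z + 1)*(z + 3)^2*(z^2 + 4*z + 4) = (z + 1)*(z + 2)*(z + 3)^2*(z + 2)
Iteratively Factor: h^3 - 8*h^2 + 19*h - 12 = (h - 4)*(h^2 - 4*h + 3) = (h - 4)*(h - 1)*(h - 3)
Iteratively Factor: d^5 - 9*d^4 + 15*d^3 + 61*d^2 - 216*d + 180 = (d - 2)*(d^4 - 7*d^3 + d^2 + 63*d - 90) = (d - 2)^2*(d^3 - 5*d^2 - 9*d + 45) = (d - 2)^2*(d + 3)*(d^2 - 8*d + 15) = (d - 3)*(d - 2)^2*(d + 3)*(d - 5)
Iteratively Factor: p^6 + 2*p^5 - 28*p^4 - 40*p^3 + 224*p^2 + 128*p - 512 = (p + 2)*(p^5 - 28*p^3 + 16*p^2 + 192*p - 256) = (p - 4)*(p + 2)*(p^4 + 4*p^3 - 12*p^2 - 32*p + 64) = (p - 4)*(p + 2)*(p + 4)*(p^3 - 12*p + 16) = (p - 4)*(p - 2)*(p + 2)*(p + 4)*(p^2 + 2*p - 8) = (p - 4)*(p - 2)*(p + 2)*(p + 4)^2*(p - 2)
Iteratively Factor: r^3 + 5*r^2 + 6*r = (r)*(r^2 + 5*r + 6) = r*(r + 2)*(r + 3)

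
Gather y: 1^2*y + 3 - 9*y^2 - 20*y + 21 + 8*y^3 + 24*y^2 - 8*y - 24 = 8*y^3 + 15*y^2 - 27*y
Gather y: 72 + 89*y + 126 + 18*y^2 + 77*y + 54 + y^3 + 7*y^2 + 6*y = y^3 + 25*y^2 + 172*y + 252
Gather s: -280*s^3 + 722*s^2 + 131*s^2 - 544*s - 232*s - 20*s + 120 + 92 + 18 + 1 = -280*s^3 + 853*s^2 - 796*s + 231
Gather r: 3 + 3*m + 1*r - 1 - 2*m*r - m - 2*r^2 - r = -2*m*r + 2*m - 2*r^2 + 2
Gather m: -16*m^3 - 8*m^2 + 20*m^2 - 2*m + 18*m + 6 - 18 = -16*m^3 + 12*m^2 + 16*m - 12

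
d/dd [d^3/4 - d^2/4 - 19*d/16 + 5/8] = 3*d^2/4 - d/2 - 19/16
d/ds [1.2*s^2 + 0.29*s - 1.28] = 2.4*s + 0.29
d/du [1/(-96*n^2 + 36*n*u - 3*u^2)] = 2*(-6*n + u)/(3*(32*n^2 - 12*n*u + u^2)^2)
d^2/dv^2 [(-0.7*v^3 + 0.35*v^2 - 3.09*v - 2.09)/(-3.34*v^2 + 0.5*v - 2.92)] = (1.4210854715202e-14*v^5 - 7.105427357601e-15*v^4 + 54.468688*v^3 + 154.240104*v^2 - 165.947832*v - 36.667384)/(37.259704*v^6 - 16.7334*v^5 + 100.228056*v^4 - 29.3834*v^3 + 87.624528*v^2 - 12.7896*v + 24.897088)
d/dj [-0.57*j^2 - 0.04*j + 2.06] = -1.14*j - 0.04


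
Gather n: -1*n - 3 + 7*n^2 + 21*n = 7*n^2 + 20*n - 3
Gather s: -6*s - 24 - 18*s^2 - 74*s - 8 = -18*s^2 - 80*s - 32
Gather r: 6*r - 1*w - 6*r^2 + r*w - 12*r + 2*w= -6*r^2 + r*(w - 6) + w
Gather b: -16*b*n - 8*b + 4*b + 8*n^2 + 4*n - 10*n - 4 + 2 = b*(-16*n - 4) + 8*n^2 - 6*n - 2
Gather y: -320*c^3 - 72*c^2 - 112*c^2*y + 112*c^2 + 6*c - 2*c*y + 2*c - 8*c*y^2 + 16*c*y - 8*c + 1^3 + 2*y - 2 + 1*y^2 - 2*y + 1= -320*c^3 + 40*c^2 + y^2*(1 - 8*c) + y*(-112*c^2 + 14*c)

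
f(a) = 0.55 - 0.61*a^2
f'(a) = -1.22*a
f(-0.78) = 0.18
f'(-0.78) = 0.95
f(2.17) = -2.32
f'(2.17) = -2.65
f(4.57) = -12.19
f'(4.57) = -5.58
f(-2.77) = -4.13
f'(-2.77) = 3.38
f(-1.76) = -1.34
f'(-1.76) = 2.15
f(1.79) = -1.40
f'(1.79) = -2.18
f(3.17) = -5.58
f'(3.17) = -3.87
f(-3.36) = -6.34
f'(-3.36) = 4.10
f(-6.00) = -21.41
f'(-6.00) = 7.32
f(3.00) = -4.94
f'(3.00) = -3.66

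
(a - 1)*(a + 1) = a^2 - 1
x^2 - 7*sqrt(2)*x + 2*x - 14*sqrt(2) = (x + 2)*(x - 7*sqrt(2))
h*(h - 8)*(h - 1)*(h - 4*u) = h^4 - 4*h^3*u - 9*h^3 + 36*h^2*u + 8*h^2 - 32*h*u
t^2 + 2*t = t*(t + 2)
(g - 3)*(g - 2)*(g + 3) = g^3 - 2*g^2 - 9*g + 18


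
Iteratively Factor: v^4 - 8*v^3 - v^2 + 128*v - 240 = (v - 3)*(v^3 - 5*v^2 - 16*v + 80) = (v - 4)*(v - 3)*(v^2 - v - 20) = (v - 5)*(v - 4)*(v - 3)*(v + 4)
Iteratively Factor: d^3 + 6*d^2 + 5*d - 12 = (d + 4)*(d^2 + 2*d - 3) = (d + 3)*(d + 4)*(d - 1)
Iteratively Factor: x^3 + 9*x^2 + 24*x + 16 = (x + 4)*(x^2 + 5*x + 4) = (x + 4)^2*(x + 1)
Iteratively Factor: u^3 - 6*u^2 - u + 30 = (u + 2)*(u^2 - 8*u + 15) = (u - 5)*(u + 2)*(u - 3)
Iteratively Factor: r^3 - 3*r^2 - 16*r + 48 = (r + 4)*(r^2 - 7*r + 12) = (r - 3)*(r + 4)*(r - 4)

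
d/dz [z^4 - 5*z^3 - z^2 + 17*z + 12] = 4*z^3 - 15*z^2 - 2*z + 17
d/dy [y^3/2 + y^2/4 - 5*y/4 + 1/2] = 3*y^2/2 + y/2 - 5/4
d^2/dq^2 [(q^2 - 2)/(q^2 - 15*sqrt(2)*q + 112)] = 6*(5*sqrt(2)*q^3 - 114*q^2 + 30*sqrt(2)*q + 3956)/(q^6 - 45*sqrt(2)*q^5 + 1686*q^4 - 16830*sqrt(2)*q^3 + 188832*q^2 - 564480*sqrt(2)*q + 1404928)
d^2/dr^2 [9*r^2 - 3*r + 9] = 18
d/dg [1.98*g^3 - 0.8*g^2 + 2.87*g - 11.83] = 5.94*g^2 - 1.6*g + 2.87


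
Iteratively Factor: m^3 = (m)*(m^2) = m^2*(m)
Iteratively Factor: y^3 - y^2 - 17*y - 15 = (y - 5)*(y^2 + 4*y + 3) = (y - 5)*(y + 3)*(y + 1)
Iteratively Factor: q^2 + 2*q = (q + 2)*(q)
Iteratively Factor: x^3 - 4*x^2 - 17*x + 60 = (x - 5)*(x^2 + x - 12) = (x - 5)*(x - 3)*(x + 4)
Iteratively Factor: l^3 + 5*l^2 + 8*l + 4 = (l + 2)*(l^2 + 3*l + 2) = (l + 2)^2*(l + 1)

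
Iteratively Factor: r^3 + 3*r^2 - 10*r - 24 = (r - 3)*(r^2 + 6*r + 8) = (r - 3)*(r + 2)*(r + 4)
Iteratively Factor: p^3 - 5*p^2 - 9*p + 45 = (p - 3)*(p^2 - 2*p - 15) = (p - 5)*(p - 3)*(p + 3)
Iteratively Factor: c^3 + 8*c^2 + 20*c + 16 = (c + 4)*(c^2 + 4*c + 4) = (c + 2)*(c + 4)*(c + 2)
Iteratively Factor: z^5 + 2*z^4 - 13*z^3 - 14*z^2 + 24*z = (z + 2)*(z^4 - 13*z^2 + 12*z) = z*(z + 2)*(z^3 - 13*z + 12) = z*(z - 1)*(z + 2)*(z^2 + z - 12) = z*(z - 3)*(z - 1)*(z + 2)*(z + 4)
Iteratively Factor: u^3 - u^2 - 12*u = (u)*(u^2 - u - 12) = u*(u + 3)*(u - 4)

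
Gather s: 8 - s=8 - s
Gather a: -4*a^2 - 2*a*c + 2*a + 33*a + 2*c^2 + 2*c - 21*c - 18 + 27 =-4*a^2 + a*(35 - 2*c) + 2*c^2 - 19*c + 9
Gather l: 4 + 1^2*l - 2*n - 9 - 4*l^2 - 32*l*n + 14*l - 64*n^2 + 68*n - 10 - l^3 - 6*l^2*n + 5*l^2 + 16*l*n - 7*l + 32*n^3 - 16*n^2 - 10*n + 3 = -l^3 + l^2*(1 - 6*n) + l*(8 - 16*n) + 32*n^3 - 80*n^2 + 56*n - 12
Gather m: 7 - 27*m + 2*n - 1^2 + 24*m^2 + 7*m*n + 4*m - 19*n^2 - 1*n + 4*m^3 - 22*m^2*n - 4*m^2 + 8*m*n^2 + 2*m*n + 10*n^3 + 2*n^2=4*m^3 + m^2*(20 - 22*n) + m*(8*n^2 + 9*n - 23) + 10*n^3 - 17*n^2 + n + 6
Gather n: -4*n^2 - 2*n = -4*n^2 - 2*n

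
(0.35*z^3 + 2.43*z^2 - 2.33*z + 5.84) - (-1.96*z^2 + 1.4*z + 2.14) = 0.35*z^3 + 4.39*z^2 - 3.73*z + 3.7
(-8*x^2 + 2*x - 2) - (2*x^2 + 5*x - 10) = -10*x^2 - 3*x + 8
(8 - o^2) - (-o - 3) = -o^2 + o + 11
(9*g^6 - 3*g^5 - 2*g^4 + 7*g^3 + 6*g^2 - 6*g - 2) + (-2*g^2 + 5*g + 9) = 9*g^6 - 3*g^5 - 2*g^4 + 7*g^3 + 4*g^2 - g + 7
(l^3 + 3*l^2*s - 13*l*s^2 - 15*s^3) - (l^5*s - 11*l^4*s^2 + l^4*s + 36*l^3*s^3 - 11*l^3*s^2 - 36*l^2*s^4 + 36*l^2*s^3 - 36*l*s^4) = -l^5*s + 11*l^4*s^2 - l^4*s - 36*l^3*s^3 + 11*l^3*s^2 + l^3 + 36*l^2*s^4 - 36*l^2*s^3 + 3*l^2*s + 36*l*s^4 - 13*l*s^2 - 15*s^3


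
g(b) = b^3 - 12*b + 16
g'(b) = 3*b^2 - 12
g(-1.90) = 31.94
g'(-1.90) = -1.17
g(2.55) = 1.98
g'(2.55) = 7.51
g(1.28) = 2.74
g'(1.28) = -7.08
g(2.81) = 4.47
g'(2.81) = 11.69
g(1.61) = 0.85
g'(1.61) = -4.22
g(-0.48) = 21.65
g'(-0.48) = -11.31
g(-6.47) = -177.20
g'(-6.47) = 113.58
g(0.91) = 5.83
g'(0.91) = -9.52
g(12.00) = 1600.00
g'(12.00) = 420.00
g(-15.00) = -3179.00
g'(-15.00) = 663.00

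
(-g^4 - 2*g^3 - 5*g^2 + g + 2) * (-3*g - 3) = 3*g^5 + 9*g^4 + 21*g^3 + 12*g^2 - 9*g - 6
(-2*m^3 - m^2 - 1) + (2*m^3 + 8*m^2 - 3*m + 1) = 7*m^2 - 3*m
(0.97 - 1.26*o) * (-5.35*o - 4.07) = 6.741*o^2 - 0.0612999999999992*o - 3.9479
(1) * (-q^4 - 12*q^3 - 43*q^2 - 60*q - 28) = -q^4 - 12*q^3 - 43*q^2 - 60*q - 28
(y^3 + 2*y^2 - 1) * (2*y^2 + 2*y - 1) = 2*y^5 + 6*y^4 + 3*y^3 - 4*y^2 - 2*y + 1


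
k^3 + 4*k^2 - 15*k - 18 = (k - 3)*(k + 1)*(k + 6)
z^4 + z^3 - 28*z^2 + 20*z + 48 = (z - 4)*(z - 2)*(z + 1)*(z + 6)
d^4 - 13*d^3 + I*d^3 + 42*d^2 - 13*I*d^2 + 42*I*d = d*(d - 7)*(d - 6)*(d + I)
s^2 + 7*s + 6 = (s + 1)*(s + 6)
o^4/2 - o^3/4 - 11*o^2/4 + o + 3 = (o/2 + 1/2)*(o - 2)*(o - 3/2)*(o + 2)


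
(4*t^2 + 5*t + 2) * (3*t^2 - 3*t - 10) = 12*t^4 + 3*t^3 - 49*t^2 - 56*t - 20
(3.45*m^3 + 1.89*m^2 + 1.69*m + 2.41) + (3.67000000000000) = 3.45*m^3 + 1.89*m^2 + 1.69*m + 6.08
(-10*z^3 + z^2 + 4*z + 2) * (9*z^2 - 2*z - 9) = -90*z^5 + 29*z^4 + 124*z^3 + z^2 - 40*z - 18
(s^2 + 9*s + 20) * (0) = 0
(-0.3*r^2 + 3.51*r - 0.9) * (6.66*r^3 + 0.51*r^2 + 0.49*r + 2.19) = -1.998*r^5 + 23.2236*r^4 - 4.3509*r^3 + 0.6039*r^2 + 7.2459*r - 1.971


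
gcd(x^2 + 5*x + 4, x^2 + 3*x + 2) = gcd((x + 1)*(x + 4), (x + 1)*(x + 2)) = x + 1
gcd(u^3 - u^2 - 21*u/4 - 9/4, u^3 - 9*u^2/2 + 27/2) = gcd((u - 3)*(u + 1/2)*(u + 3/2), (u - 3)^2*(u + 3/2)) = u^2 - 3*u/2 - 9/2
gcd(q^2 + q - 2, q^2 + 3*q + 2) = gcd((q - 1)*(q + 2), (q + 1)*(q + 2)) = q + 2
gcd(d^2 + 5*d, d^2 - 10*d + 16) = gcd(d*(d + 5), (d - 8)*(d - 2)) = 1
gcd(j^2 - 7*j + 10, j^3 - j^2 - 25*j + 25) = j - 5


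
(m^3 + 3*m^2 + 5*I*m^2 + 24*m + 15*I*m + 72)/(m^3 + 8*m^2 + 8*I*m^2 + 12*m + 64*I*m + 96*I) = (m^2 + 3*m*(1 - I) - 9*I)/(m^2 + 8*m + 12)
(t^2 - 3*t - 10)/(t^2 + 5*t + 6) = (t - 5)/(t + 3)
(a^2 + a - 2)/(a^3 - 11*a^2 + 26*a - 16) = (a + 2)/(a^2 - 10*a + 16)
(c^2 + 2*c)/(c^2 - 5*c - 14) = c/(c - 7)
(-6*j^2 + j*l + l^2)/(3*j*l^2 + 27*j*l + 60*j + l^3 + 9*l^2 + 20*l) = (-2*j + l)/(l^2 + 9*l + 20)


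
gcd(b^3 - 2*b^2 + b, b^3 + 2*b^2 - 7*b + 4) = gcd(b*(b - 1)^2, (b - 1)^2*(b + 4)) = b^2 - 2*b + 1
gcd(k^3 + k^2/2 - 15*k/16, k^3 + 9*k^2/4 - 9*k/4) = k^2 - 3*k/4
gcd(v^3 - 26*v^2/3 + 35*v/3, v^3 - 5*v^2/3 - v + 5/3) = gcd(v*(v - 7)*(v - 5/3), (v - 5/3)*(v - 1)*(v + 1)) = v - 5/3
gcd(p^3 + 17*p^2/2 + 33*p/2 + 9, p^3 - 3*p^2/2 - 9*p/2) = p + 3/2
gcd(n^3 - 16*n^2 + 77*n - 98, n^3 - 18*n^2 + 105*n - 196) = n^2 - 14*n + 49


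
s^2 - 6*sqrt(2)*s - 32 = (s - 8*sqrt(2))*(s + 2*sqrt(2))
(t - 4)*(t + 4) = t^2 - 16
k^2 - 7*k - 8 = (k - 8)*(k + 1)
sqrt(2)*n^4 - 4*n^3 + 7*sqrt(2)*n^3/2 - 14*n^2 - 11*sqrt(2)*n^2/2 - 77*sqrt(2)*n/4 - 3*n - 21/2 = (n + 7/2)*(n - 3*sqrt(2))*(n + sqrt(2)/2)*(sqrt(2)*n + 1)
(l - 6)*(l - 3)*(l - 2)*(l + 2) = l^4 - 9*l^3 + 14*l^2 + 36*l - 72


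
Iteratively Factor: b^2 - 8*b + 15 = (b - 3)*(b - 5)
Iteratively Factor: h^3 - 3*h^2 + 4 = (h - 2)*(h^2 - h - 2) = (h - 2)^2*(h + 1)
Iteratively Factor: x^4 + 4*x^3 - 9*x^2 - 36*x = (x + 4)*(x^3 - 9*x) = (x - 3)*(x + 4)*(x^2 + 3*x) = (x - 3)*(x + 3)*(x + 4)*(x)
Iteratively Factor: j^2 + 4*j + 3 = (j + 1)*(j + 3)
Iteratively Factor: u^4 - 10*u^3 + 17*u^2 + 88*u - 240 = (u - 5)*(u^3 - 5*u^2 - 8*u + 48) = (u - 5)*(u + 3)*(u^2 - 8*u + 16) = (u - 5)*(u - 4)*(u + 3)*(u - 4)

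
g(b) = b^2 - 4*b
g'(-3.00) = -10.00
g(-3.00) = 21.00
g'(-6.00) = -16.00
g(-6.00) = 60.00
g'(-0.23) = -4.46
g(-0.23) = 0.97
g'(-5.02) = -14.04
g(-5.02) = 45.28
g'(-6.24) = -16.48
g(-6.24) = 63.90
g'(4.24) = 4.48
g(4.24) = 1.02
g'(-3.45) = -10.90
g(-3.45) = 25.70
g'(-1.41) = -6.82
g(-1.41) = 7.63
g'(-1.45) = -6.90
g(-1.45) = 7.90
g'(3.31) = 2.62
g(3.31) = -2.28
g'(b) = 2*b - 4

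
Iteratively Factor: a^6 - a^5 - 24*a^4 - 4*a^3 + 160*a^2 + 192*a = (a + 3)*(a^5 - 4*a^4 - 12*a^3 + 32*a^2 + 64*a) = (a + 2)*(a + 3)*(a^4 - 6*a^3 + 32*a) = (a + 2)^2*(a + 3)*(a^3 - 8*a^2 + 16*a) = (a - 4)*(a + 2)^2*(a + 3)*(a^2 - 4*a) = a*(a - 4)*(a + 2)^2*(a + 3)*(a - 4)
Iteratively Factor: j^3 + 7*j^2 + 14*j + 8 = (j + 2)*(j^2 + 5*j + 4) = (j + 1)*(j + 2)*(j + 4)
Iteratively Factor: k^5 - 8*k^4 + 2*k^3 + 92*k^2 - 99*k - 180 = (k - 5)*(k^4 - 3*k^3 - 13*k^2 + 27*k + 36) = (k - 5)*(k + 1)*(k^3 - 4*k^2 - 9*k + 36) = (k - 5)*(k - 4)*(k + 1)*(k^2 - 9) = (k - 5)*(k - 4)*(k + 1)*(k + 3)*(k - 3)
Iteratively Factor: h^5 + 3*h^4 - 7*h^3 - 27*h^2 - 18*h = (h)*(h^4 + 3*h^3 - 7*h^2 - 27*h - 18) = h*(h + 1)*(h^3 + 2*h^2 - 9*h - 18) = h*(h + 1)*(h + 2)*(h^2 - 9) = h*(h - 3)*(h + 1)*(h + 2)*(h + 3)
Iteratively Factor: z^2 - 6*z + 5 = (z - 1)*(z - 5)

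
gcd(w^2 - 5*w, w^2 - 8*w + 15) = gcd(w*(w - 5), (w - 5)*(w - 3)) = w - 5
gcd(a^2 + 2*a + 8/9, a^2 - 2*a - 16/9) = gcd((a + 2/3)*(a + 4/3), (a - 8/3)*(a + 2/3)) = a + 2/3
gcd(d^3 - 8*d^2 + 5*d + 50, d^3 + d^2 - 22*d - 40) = d^2 - 3*d - 10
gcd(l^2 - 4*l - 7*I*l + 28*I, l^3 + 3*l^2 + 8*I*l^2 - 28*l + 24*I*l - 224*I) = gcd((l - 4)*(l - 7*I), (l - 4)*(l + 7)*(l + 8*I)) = l - 4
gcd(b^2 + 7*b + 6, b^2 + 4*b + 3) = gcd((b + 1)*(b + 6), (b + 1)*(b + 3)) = b + 1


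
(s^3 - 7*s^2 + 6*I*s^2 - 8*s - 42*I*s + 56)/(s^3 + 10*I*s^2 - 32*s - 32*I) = (s - 7)/(s + 4*I)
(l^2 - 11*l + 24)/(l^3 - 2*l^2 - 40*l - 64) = (l - 3)/(l^2 + 6*l + 8)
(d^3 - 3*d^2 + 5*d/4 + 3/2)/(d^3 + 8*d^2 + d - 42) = (d^2 - d - 3/4)/(d^2 + 10*d + 21)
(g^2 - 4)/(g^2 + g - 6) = (g + 2)/(g + 3)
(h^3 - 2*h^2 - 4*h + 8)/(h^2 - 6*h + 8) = (h^2 - 4)/(h - 4)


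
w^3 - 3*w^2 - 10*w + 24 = (w - 4)*(w - 2)*(w + 3)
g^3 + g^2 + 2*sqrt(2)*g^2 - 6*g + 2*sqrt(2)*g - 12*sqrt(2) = (g - 2)*(g + 3)*(g + 2*sqrt(2))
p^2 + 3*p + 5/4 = (p + 1/2)*(p + 5/2)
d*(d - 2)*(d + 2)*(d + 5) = d^4 + 5*d^3 - 4*d^2 - 20*d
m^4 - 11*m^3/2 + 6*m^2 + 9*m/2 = m*(m - 3)^2*(m + 1/2)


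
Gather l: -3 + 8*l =8*l - 3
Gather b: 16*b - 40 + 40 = 16*b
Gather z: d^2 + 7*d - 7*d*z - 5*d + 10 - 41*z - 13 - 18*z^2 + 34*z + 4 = d^2 + 2*d - 18*z^2 + z*(-7*d - 7) + 1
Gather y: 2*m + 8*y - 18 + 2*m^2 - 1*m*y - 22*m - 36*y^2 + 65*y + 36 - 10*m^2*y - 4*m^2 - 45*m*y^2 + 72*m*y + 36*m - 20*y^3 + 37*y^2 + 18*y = -2*m^2 + 16*m - 20*y^3 + y^2*(1 - 45*m) + y*(-10*m^2 + 71*m + 91) + 18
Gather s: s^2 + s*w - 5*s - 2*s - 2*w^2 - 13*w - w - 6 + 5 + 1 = s^2 + s*(w - 7) - 2*w^2 - 14*w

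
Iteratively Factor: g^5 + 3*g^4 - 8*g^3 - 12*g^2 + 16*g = (g + 4)*(g^4 - g^3 - 4*g^2 + 4*g) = (g - 1)*(g + 4)*(g^3 - 4*g) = (g - 2)*(g - 1)*(g + 4)*(g^2 + 2*g) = g*(g - 2)*(g - 1)*(g + 4)*(g + 2)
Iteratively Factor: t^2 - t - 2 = (t - 2)*(t + 1)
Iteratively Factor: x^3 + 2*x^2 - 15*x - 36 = (x + 3)*(x^2 - x - 12) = (x - 4)*(x + 3)*(x + 3)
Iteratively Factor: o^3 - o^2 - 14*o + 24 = (o - 2)*(o^2 + o - 12) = (o - 2)*(o + 4)*(o - 3)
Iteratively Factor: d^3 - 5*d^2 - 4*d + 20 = (d - 2)*(d^2 - 3*d - 10) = (d - 5)*(d - 2)*(d + 2)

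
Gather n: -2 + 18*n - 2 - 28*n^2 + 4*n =-28*n^2 + 22*n - 4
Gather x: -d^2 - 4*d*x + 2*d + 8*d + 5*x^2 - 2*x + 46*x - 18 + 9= -d^2 + 10*d + 5*x^2 + x*(44 - 4*d) - 9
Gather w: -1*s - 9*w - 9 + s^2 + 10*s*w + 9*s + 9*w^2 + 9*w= s^2 + 10*s*w + 8*s + 9*w^2 - 9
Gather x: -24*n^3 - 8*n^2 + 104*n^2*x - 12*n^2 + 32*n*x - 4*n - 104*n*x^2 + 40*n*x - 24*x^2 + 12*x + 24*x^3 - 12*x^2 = -24*n^3 - 20*n^2 - 4*n + 24*x^3 + x^2*(-104*n - 36) + x*(104*n^2 + 72*n + 12)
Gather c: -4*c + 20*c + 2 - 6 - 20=16*c - 24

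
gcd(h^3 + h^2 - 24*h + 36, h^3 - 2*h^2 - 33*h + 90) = h^2 + 3*h - 18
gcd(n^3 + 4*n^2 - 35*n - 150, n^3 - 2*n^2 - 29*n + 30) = n^2 - n - 30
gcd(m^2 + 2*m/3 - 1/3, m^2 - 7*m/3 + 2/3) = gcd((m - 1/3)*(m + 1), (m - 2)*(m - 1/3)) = m - 1/3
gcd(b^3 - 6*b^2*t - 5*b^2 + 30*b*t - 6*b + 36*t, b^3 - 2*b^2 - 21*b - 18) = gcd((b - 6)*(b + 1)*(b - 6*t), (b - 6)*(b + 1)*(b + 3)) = b^2 - 5*b - 6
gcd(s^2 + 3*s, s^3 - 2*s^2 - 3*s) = s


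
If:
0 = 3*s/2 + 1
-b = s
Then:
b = 2/3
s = -2/3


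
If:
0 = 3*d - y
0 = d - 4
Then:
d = 4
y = 12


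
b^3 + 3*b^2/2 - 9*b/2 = b*(b - 3/2)*(b + 3)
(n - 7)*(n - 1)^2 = n^3 - 9*n^2 + 15*n - 7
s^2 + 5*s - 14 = (s - 2)*(s + 7)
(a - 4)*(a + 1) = a^2 - 3*a - 4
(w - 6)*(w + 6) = w^2 - 36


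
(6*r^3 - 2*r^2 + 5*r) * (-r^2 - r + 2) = -6*r^5 - 4*r^4 + 9*r^3 - 9*r^2 + 10*r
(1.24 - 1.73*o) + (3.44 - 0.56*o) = 4.68 - 2.29*o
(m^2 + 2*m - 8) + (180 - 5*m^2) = -4*m^2 + 2*m + 172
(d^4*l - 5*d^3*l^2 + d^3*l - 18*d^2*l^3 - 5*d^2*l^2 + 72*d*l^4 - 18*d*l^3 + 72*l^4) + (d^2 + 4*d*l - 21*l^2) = d^4*l - 5*d^3*l^2 + d^3*l - 18*d^2*l^3 - 5*d^2*l^2 + d^2 + 72*d*l^4 - 18*d*l^3 + 4*d*l + 72*l^4 - 21*l^2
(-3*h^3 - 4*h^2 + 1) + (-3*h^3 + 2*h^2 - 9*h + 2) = -6*h^3 - 2*h^2 - 9*h + 3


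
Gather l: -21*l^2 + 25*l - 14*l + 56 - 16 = -21*l^2 + 11*l + 40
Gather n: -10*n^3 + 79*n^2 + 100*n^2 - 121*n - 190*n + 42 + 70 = -10*n^3 + 179*n^2 - 311*n + 112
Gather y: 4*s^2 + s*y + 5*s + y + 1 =4*s^2 + 5*s + y*(s + 1) + 1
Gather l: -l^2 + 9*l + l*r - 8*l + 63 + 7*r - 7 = -l^2 + l*(r + 1) + 7*r + 56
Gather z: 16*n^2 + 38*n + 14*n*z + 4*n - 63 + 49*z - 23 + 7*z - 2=16*n^2 + 42*n + z*(14*n + 56) - 88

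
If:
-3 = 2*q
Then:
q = -3/2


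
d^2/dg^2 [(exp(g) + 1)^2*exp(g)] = (9*exp(2*g) + 8*exp(g) + 1)*exp(g)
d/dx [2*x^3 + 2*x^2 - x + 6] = 6*x^2 + 4*x - 1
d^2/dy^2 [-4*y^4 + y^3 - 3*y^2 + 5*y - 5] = -48*y^2 + 6*y - 6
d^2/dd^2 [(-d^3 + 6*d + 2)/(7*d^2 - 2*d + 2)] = 4*(152*d^3 + 153*d^2 - 174*d + 2)/(343*d^6 - 294*d^5 + 378*d^4 - 176*d^3 + 108*d^2 - 24*d + 8)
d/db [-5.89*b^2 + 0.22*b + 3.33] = 0.22 - 11.78*b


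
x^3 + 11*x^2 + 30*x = x*(x + 5)*(x + 6)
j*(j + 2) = j^2 + 2*j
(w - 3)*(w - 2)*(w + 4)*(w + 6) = w^4 + 5*w^3 - 20*w^2 - 60*w + 144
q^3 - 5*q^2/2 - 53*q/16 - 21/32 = (q - 7/2)*(q + 1/4)*(q + 3/4)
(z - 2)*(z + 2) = z^2 - 4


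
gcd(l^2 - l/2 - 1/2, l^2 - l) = l - 1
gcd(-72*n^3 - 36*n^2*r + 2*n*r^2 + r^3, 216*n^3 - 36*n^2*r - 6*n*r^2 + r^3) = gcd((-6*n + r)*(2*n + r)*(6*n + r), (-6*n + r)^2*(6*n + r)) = -36*n^2 + r^2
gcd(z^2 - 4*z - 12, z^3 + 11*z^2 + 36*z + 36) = z + 2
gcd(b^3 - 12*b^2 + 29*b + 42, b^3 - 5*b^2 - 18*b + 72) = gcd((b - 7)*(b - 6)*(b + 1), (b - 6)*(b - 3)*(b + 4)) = b - 6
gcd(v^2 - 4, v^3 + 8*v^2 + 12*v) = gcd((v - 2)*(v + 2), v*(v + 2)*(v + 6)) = v + 2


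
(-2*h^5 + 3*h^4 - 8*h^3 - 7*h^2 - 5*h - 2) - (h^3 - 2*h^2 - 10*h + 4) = -2*h^5 + 3*h^4 - 9*h^3 - 5*h^2 + 5*h - 6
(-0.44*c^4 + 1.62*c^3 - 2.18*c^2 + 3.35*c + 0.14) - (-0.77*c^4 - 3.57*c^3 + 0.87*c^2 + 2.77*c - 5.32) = 0.33*c^4 + 5.19*c^3 - 3.05*c^2 + 0.58*c + 5.46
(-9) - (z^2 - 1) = -z^2 - 8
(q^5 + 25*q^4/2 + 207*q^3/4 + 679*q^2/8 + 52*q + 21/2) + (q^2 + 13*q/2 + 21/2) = q^5 + 25*q^4/2 + 207*q^3/4 + 687*q^2/8 + 117*q/2 + 21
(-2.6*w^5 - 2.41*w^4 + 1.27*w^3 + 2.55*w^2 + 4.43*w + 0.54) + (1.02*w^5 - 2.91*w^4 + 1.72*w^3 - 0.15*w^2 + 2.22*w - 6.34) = -1.58*w^5 - 5.32*w^4 + 2.99*w^3 + 2.4*w^2 + 6.65*w - 5.8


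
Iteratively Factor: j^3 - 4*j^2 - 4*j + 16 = (j - 4)*(j^2 - 4) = (j - 4)*(j + 2)*(j - 2)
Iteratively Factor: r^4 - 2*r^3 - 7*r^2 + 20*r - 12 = (r - 1)*(r^3 - r^2 - 8*r + 12) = (r - 1)*(r + 3)*(r^2 - 4*r + 4) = (r - 2)*(r - 1)*(r + 3)*(r - 2)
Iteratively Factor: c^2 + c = (c)*(c + 1)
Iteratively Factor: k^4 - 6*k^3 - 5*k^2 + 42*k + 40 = (k - 4)*(k^3 - 2*k^2 - 13*k - 10) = (k - 5)*(k - 4)*(k^2 + 3*k + 2) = (k - 5)*(k - 4)*(k + 2)*(k + 1)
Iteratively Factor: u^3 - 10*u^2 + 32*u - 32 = (u - 4)*(u^2 - 6*u + 8) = (u - 4)^2*(u - 2)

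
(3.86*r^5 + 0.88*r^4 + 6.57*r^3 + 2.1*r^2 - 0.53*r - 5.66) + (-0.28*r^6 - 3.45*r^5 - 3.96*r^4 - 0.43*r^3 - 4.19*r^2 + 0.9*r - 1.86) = -0.28*r^6 + 0.41*r^5 - 3.08*r^4 + 6.14*r^3 - 2.09*r^2 + 0.37*r - 7.52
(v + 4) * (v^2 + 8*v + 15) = v^3 + 12*v^2 + 47*v + 60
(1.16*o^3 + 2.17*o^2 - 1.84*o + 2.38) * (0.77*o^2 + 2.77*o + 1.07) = 0.8932*o^5 + 4.8841*o^4 + 5.8353*o^3 - 0.9423*o^2 + 4.6238*o + 2.5466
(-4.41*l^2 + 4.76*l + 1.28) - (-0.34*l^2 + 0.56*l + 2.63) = -4.07*l^2 + 4.2*l - 1.35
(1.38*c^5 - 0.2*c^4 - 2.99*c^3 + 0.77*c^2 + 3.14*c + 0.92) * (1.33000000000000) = 1.8354*c^5 - 0.266*c^4 - 3.9767*c^3 + 1.0241*c^2 + 4.1762*c + 1.2236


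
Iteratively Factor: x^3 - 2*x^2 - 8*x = (x)*(x^2 - 2*x - 8) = x*(x - 4)*(x + 2)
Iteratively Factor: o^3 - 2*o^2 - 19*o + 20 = (o - 1)*(o^2 - o - 20) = (o - 5)*(o - 1)*(o + 4)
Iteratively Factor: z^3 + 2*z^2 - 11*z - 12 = (z - 3)*(z^2 + 5*z + 4) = (z - 3)*(z + 4)*(z + 1)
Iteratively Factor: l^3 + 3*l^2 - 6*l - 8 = (l - 2)*(l^2 + 5*l + 4) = (l - 2)*(l + 1)*(l + 4)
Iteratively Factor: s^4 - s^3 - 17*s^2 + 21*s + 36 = (s + 1)*(s^3 - 2*s^2 - 15*s + 36) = (s - 3)*(s + 1)*(s^2 + s - 12) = (s - 3)*(s + 1)*(s + 4)*(s - 3)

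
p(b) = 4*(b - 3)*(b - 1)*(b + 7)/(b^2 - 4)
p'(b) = -8*b*(b - 3)*(b - 1)*(b + 7)/(b^2 - 4)^2 + 4*(b - 3)*(b - 1)/(b^2 - 4) + 4*(b - 3)*(b + 7)/(b^2 - 4) + 4*(b - 1)*(b + 7)/(b^2 - 4)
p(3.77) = 9.00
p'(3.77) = 9.13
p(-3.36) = 55.39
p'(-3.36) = 44.86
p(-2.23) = 331.29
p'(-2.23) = 1422.27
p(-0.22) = -26.96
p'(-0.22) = 29.50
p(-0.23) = -27.26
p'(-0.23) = 29.75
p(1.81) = 46.92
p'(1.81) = 258.47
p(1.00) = 0.00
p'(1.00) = 21.33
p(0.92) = -1.67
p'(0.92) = 20.51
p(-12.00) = -27.86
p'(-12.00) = 4.80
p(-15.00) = -41.70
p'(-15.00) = 4.47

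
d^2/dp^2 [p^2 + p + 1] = 2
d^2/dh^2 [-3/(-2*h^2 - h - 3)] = 6*(-4*h^2 - 2*h + (4*h + 1)^2 - 6)/(2*h^2 + h + 3)^3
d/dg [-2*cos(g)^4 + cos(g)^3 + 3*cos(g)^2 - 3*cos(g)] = 3*sin(g)^3 + 2*sin(g)*cos(3*g)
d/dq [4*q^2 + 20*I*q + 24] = 8*q + 20*I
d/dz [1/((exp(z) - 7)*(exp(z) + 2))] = (5 - 2*exp(z))*exp(z)/(exp(4*z) - 10*exp(3*z) - 3*exp(2*z) + 140*exp(z) + 196)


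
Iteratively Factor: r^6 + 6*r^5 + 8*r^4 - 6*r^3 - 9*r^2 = (r + 3)*(r^5 + 3*r^4 - r^3 - 3*r^2) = r*(r + 3)*(r^4 + 3*r^3 - r^2 - 3*r) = r*(r - 1)*(r + 3)*(r^3 + 4*r^2 + 3*r) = r^2*(r - 1)*(r + 3)*(r^2 + 4*r + 3) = r^2*(r - 1)*(r + 3)^2*(r + 1)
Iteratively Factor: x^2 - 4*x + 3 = (x - 1)*(x - 3)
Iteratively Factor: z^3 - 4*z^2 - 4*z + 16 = (z - 2)*(z^2 - 2*z - 8) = (z - 2)*(z + 2)*(z - 4)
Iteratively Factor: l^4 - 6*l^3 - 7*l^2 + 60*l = (l + 3)*(l^3 - 9*l^2 + 20*l) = l*(l + 3)*(l^2 - 9*l + 20) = l*(l - 4)*(l + 3)*(l - 5)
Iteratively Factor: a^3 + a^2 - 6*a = (a - 2)*(a^2 + 3*a) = (a - 2)*(a + 3)*(a)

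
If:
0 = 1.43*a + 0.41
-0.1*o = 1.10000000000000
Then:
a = -0.29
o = -11.00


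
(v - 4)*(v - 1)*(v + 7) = v^3 + 2*v^2 - 31*v + 28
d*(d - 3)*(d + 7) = d^3 + 4*d^2 - 21*d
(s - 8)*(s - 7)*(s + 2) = s^3 - 13*s^2 + 26*s + 112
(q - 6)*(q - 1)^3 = q^4 - 9*q^3 + 21*q^2 - 19*q + 6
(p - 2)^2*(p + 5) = p^3 + p^2 - 16*p + 20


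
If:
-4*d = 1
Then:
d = -1/4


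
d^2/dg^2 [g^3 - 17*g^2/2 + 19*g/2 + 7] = 6*g - 17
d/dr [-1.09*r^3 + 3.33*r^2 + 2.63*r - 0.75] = -3.27*r^2 + 6.66*r + 2.63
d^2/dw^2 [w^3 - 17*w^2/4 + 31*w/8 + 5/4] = 6*w - 17/2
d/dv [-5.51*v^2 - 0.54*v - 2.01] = -11.02*v - 0.54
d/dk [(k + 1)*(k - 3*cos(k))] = k + (k + 1)*(3*sin(k) + 1) - 3*cos(k)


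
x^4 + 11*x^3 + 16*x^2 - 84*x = x*(x - 2)*(x + 6)*(x + 7)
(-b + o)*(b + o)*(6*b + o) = -6*b^3 - b^2*o + 6*b*o^2 + o^3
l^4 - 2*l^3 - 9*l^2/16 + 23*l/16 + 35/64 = (l - 7/4)*(l - 5/4)*(l + 1/2)^2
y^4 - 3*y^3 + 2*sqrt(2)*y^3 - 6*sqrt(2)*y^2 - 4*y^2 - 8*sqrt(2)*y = y*(y - 4)*(y + 1)*(y + 2*sqrt(2))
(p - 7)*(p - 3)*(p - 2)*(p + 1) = p^4 - 11*p^3 + 29*p^2 - p - 42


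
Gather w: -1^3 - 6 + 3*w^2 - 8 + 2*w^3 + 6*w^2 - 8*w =2*w^3 + 9*w^2 - 8*w - 15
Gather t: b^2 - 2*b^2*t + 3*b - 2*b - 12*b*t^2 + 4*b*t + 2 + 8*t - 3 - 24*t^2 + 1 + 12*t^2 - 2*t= b^2 + b + t^2*(-12*b - 12) + t*(-2*b^2 + 4*b + 6)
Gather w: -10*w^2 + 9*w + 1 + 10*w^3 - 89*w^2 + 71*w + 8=10*w^3 - 99*w^2 + 80*w + 9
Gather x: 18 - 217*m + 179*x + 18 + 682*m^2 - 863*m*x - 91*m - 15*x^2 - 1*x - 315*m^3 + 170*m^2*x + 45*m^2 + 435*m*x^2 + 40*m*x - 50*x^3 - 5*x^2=-315*m^3 + 727*m^2 - 308*m - 50*x^3 + x^2*(435*m - 20) + x*(170*m^2 - 823*m + 178) + 36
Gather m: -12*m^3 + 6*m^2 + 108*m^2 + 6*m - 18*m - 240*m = -12*m^3 + 114*m^2 - 252*m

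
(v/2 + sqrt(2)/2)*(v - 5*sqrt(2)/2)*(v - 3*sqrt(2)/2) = v^3/2 - 3*sqrt(2)*v^2/2 - v/4 + 15*sqrt(2)/4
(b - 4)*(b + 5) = b^2 + b - 20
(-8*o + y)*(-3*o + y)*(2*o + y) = 48*o^3 + 2*o^2*y - 9*o*y^2 + y^3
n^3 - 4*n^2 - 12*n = n*(n - 6)*(n + 2)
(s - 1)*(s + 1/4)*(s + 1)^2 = s^4 + 5*s^3/4 - 3*s^2/4 - 5*s/4 - 1/4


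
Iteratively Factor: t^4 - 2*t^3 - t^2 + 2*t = (t - 2)*(t^3 - t) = t*(t - 2)*(t^2 - 1) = t*(t - 2)*(t - 1)*(t + 1)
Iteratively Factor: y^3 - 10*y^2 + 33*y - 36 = (y - 3)*(y^2 - 7*y + 12) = (y - 4)*(y - 3)*(y - 3)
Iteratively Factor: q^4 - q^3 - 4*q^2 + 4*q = (q + 2)*(q^3 - 3*q^2 + 2*q) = q*(q + 2)*(q^2 - 3*q + 2) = q*(q - 1)*(q + 2)*(q - 2)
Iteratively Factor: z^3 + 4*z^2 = (z)*(z^2 + 4*z) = z*(z + 4)*(z)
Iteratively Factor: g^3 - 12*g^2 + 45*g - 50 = (g - 5)*(g^2 - 7*g + 10) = (g - 5)^2*(g - 2)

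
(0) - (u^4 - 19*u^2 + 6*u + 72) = -u^4 + 19*u^2 - 6*u - 72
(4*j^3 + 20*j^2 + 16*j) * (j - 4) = 4*j^4 + 4*j^3 - 64*j^2 - 64*j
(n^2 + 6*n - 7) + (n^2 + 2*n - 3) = 2*n^2 + 8*n - 10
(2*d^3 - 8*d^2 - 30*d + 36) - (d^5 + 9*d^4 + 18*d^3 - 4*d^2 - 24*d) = -d^5 - 9*d^4 - 16*d^3 - 4*d^2 - 6*d + 36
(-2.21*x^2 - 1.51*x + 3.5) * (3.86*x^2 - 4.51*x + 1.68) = -8.5306*x^4 + 4.1385*x^3 + 16.6073*x^2 - 18.3218*x + 5.88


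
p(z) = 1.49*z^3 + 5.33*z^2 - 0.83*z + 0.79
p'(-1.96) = -4.55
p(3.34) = 112.99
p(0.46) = 1.68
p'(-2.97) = 6.94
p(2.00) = 32.37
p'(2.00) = 38.37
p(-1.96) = 11.67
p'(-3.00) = 7.42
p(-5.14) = -56.46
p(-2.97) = 11.24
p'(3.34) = 84.64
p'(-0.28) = -3.46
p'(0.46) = 5.02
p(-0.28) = 1.41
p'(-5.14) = 62.47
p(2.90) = 79.55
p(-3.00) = 11.02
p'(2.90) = 67.68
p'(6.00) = 224.05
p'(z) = 4.47*z^2 + 10.66*z - 0.83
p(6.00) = 509.53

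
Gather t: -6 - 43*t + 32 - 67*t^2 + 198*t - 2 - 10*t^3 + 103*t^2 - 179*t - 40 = -10*t^3 + 36*t^2 - 24*t - 16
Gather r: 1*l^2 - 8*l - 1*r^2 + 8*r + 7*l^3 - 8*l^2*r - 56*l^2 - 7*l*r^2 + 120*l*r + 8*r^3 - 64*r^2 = 7*l^3 - 55*l^2 - 8*l + 8*r^3 + r^2*(-7*l - 65) + r*(-8*l^2 + 120*l + 8)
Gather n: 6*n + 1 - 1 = 6*n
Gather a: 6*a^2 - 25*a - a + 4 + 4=6*a^2 - 26*a + 8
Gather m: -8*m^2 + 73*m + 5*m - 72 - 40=-8*m^2 + 78*m - 112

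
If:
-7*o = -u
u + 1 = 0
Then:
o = -1/7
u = -1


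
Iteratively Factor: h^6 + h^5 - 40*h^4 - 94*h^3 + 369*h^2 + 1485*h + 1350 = (h + 2)*(h^5 - h^4 - 38*h^3 - 18*h^2 + 405*h + 675) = (h + 2)*(h + 3)*(h^4 - 4*h^3 - 26*h^2 + 60*h + 225) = (h - 5)*(h + 2)*(h + 3)*(h^3 + h^2 - 21*h - 45) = (h - 5)*(h + 2)*(h + 3)^2*(h^2 - 2*h - 15) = (h - 5)^2*(h + 2)*(h + 3)^2*(h + 3)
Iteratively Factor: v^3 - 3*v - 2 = (v + 1)*(v^2 - v - 2) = (v - 2)*(v + 1)*(v + 1)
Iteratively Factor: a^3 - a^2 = (a)*(a^2 - a) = a^2*(a - 1)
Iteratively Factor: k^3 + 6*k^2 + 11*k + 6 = (k + 1)*(k^2 + 5*k + 6) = (k + 1)*(k + 2)*(k + 3)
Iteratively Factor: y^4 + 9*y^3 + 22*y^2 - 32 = (y - 1)*(y^3 + 10*y^2 + 32*y + 32) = (y - 1)*(y + 4)*(y^2 + 6*y + 8) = (y - 1)*(y + 4)^2*(y + 2)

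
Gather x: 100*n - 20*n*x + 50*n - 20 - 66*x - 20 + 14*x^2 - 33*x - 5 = 150*n + 14*x^2 + x*(-20*n - 99) - 45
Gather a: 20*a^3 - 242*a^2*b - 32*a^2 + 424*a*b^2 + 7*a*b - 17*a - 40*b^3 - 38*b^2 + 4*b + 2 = 20*a^3 + a^2*(-242*b - 32) + a*(424*b^2 + 7*b - 17) - 40*b^3 - 38*b^2 + 4*b + 2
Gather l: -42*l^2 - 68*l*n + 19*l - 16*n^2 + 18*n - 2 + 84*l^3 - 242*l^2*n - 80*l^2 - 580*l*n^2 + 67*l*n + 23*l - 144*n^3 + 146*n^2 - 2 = 84*l^3 + l^2*(-242*n - 122) + l*(-580*n^2 - n + 42) - 144*n^3 + 130*n^2 + 18*n - 4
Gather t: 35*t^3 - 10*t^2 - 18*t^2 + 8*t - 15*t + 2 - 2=35*t^3 - 28*t^2 - 7*t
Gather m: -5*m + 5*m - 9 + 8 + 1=0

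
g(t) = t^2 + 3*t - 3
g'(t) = 2*t + 3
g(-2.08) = -4.91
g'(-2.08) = -1.16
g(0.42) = -1.56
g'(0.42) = 3.84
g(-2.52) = -4.21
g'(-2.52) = -2.04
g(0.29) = -2.05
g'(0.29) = 3.58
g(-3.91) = 0.56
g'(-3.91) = -4.82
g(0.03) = -2.91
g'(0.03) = 3.06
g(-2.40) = -4.44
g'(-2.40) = -1.80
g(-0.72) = -4.64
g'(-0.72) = 1.56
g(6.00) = 51.00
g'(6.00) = 15.00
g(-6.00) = 15.00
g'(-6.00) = -9.00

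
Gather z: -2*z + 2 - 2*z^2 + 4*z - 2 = -2*z^2 + 2*z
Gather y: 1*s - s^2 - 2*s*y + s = -s^2 - 2*s*y + 2*s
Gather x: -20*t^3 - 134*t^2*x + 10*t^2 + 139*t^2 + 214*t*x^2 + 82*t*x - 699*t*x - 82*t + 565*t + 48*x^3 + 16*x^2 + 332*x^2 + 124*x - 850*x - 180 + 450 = -20*t^3 + 149*t^2 + 483*t + 48*x^3 + x^2*(214*t + 348) + x*(-134*t^2 - 617*t - 726) + 270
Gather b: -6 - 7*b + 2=-7*b - 4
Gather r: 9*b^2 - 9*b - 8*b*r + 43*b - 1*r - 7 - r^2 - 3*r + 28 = 9*b^2 + 34*b - r^2 + r*(-8*b - 4) + 21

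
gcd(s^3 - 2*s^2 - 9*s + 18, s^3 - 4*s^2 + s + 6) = s^2 - 5*s + 6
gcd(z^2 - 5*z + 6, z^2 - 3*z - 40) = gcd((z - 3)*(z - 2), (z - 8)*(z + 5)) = 1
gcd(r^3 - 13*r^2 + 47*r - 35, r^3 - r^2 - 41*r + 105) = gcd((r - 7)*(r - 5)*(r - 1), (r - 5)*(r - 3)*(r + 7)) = r - 5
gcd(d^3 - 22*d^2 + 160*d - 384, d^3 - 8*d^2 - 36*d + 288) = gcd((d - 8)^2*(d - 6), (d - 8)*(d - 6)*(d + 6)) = d^2 - 14*d + 48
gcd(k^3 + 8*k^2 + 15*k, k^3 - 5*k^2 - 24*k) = k^2 + 3*k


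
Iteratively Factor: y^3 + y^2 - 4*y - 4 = (y + 1)*(y^2 - 4) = (y + 1)*(y + 2)*(y - 2)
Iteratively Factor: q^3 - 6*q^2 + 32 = (q - 4)*(q^2 - 2*q - 8) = (q - 4)^2*(q + 2)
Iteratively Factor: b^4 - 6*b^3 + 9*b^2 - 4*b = (b - 1)*(b^3 - 5*b^2 + 4*b) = (b - 4)*(b - 1)*(b^2 - b) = b*(b - 4)*(b - 1)*(b - 1)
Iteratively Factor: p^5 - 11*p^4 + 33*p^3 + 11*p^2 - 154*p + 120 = (p - 4)*(p^4 - 7*p^3 + 5*p^2 + 31*p - 30) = (p - 4)*(p - 3)*(p^3 - 4*p^2 - 7*p + 10) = (p - 4)*(p - 3)*(p + 2)*(p^2 - 6*p + 5) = (p - 5)*(p - 4)*(p - 3)*(p + 2)*(p - 1)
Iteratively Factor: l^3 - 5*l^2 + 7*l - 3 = (l - 3)*(l^2 - 2*l + 1) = (l - 3)*(l - 1)*(l - 1)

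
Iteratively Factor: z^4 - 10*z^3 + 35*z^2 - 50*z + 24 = (z - 1)*(z^3 - 9*z^2 + 26*z - 24) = (z - 2)*(z - 1)*(z^2 - 7*z + 12) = (z - 4)*(z - 2)*(z - 1)*(z - 3)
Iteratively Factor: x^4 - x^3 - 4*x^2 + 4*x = (x)*(x^3 - x^2 - 4*x + 4) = x*(x + 2)*(x^2 - 3*x + 2) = x*(x - 1)*(x + 2)*(x - 2)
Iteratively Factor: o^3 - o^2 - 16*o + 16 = (o + 4)*(o^2 - 5*o + 4) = (o - 4)*(o + 4)*(o - 1)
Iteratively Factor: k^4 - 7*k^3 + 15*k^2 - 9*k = (k - 3)*(k^3 - 4*k^2 + 3*k) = (k - 3)*(k - 1)*(k^2 - 3*k) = (k - 3)^2*(k - 1)*(k)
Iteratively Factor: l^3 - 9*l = (l - 3)*(l^2 + 3*l) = l*(l - 3)*(l + 3)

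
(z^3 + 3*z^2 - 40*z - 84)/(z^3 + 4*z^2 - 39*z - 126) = (z + 2)/(z + 3)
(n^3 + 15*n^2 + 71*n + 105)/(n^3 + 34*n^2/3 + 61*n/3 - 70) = 3*(n^2 + 8*n + 15)/(3*n^2 + 13*n - 30)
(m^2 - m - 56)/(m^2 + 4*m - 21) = (m - 8)/(m - 3)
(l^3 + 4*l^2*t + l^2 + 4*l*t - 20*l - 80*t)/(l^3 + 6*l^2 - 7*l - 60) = (l^2 + 4*l*t - 4*l - 16*t)/(l^2 + l - 12)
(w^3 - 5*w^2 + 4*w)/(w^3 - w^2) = (w - 4)/w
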